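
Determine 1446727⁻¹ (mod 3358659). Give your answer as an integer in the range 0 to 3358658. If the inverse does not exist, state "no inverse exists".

3221650

Extended Euclidean algorithm:
3358659 = 2*1446727 + 465205
1446727 = 3*465205 + 51112
465205 = 9*51112 + 5197
51112 = 9*5197 + 4339
5197 = 1*4339 + 858
4339 = 5*858 + 49
858 = 17*49 + 25
49 = 1*25 + 24
25 = 1*24 + 1
24 = 24*1 + 0
gcd = 1, so the inverse exists. Back-substitute:
1 = 25 − 24
1 = −49 + 2·25
1 = 2·858 − 35·49
1 = −35·4339 + 177·858
1 = 177·5197 − 212·4339
1 = −212·51112 + 2085·5197
1 = 2085·465205 − 18977·51112
1 = −18977·1446727 + 59016·465205
1 = 59016·3358659 − 137009·1446727
Hence 1446727⁻¹ ≡ -137009 ≡ 3221650 (mod 3358659).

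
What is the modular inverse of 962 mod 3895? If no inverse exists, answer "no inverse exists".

1243

Apply the Euclidean algorithm to 3895 and 962:
3895 = 4*962 + 47
962 = 20*47 + 22
47 = 2*22 + 3
22 = 7*3 + 1
3 = 3*1 + 0
The gcd is 1. Working backward:
1 = 22 − 7·3
1 = −7·47 + 15·22
1 = 15·962 − 307·47
1 = −307·3895 + 1243·962
So 962·1243 ≡ 1 (mod 3895).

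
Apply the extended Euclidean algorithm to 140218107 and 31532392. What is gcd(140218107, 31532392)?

1

Euclidean algorithm:
140218107 = 4·31532392 + 14088539
31532392 = 2·14088539 + 3355314
14088539 = 4·3355314 + 667283
3355314 = 5·667283 + 18899
667283 = 35·18899 + 5818
18899 = 3·5818 + 1445
5818 = 4·1445 + 38
1445 = 38·38 + 1
38 = 38·1 + 0
gcd(140218107, 31532392) = 1.
Working backward:
1 = 1445 − 38·38
1 = −38·5818 + 153·1445
1 = 153·18899 − 497·5818
1 = −497·667283 + 17548·18899
1 = 17548·3355314 − 88237·667283
1 = −88237·14088539 + 370496·3355314
1 = 370496·31532392 − 829229·14088539
1 = −829229·140218107 + 3687412·31532392
So 1 = (-829229)·140218107 + (3687412)·31532392.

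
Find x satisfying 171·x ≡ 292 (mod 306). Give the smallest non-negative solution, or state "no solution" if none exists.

gcd(171, 306):
306 = 1×171 + 135
171 = 1×135 + 36
135 = 3×36 + 27
36 = 1×27 + 9
27 = 3×9 + 0
gcd = 9, but 9 ∤ 292, so the congruence has no solution.

no solution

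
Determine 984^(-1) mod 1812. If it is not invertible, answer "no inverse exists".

no inverse exists

Compute gcd(984, 1812):
1812 = 1·984 + 828
984 = 1·828 + 156
828 = 5·156 + 48
156 = 3·48 + 12
48 = 4·12 + 0
Since gcd = 12 > 1, 984 is not a unit mod 1812.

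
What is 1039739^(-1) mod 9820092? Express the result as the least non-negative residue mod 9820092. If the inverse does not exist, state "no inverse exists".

9549575

Apply the Euclidean algorithm to 9820092 and 1039739:
9820092 = 9*1039739 + 462441
1039739 = 2*462441 + 114857
462441 = 4*114857 + 3013
114857 = 38*3013 + 363
3013 = 8*363 + 109
363 = 3*109 + 36
109 = 3*36 + 1
36 = 36*1 + 0
The gcd is 1. Working backward:
1 = 109 − 3·36
1 = −3·363 + 10·109
1 = 10·3013 − 83·363
1 = −83·114857 + 3164·3013
1 = 3164·462441 − 12739·114857
1 = −12739·1039739 + 28642·462441
1 = 28642·9820092 − 270517·1039739
Hence 1039739⁻¹ ≡ -270517 ≡ 9549575 (mod 9820092).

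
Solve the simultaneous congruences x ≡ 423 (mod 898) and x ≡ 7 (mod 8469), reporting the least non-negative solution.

2151133

Write x = 423 + 898·k. Then 898·k ≡ 7 − 423 ≡ 8053 (mod 8469).
Need 898⁻¹ mod 8469. Extended Euclid on (8469, 898):
8469 = 9×898 + 387
898 = 2×387 + 124
387 = 3×124 + 15
124 = 8×15 + 4
15 = 3×4 + 3
4 = 1×3 + 1
3 = 3×1 + 0
Back-substitute:
1 = 4 − 3
1 = −15 + 4·4
1 = 4·124 − 33·15
1 = −33·387 + 103·124
1 = 103·898 − 239·387
1 = −239·8469 + 2254·898
898⁻¹ ≡ 2254 (mod 8469), so k ≡ 2254·8053 ≡ 2395 (mod 8469).
x = 423 + 898·2395 = 2151133.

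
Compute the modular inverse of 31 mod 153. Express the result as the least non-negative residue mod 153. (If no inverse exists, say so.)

79

Extended Euclidean algorithm:
153 = 4*31 + 29
31 = 1*29 + 2
29 = 14*2 + 1
2 = 2*1 + 0
The gcd is 1. Working backward:
1 = 29 − 14·2
1 = −14·31 + 15·29
1 = 15·153 − 74·31
Hence 31⁻¹ ≡ -74 ≡ 79 (mod 153).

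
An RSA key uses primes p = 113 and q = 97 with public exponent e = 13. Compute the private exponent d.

9925

φ(n) = (p−1)(q−1) = 112·96 = 10752.
Need d with 13·d ≡ 1 (mod 10752). Apply the extended Euclidean algorithm:
10752 = 827·13 + 1
13 = 13·1 + 0
Back-substitute:
1 = 10752 − 827·13
So 13·(-827) ≡ 1 (mod 10752), hence d ≡ -827 ≡ 9925 (mod 10752).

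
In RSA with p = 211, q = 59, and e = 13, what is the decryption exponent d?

937

φ(n) = (p−1)(q−1) = 210·58 = 12180.
Need d with 13·d ≡ 1 (mod 12180). Apply the extended Euclidean algorithm:
12180 = 936×13 + 12
13 = 1×12 + 1
12 = 12×1 + 0
Back-substitute:
1 = 13 − 12
1 = −12180 + 937·13
So 13·937 ≡ 1 (mod 12180), hence d = 937.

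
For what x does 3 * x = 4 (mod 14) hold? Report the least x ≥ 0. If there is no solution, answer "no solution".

First find gcd(3, 14):
14 = 4·3 + 2
3 = 1·2 + 1
2 = 2·1 + 0
gcd = 1, so a unique solution mod 14 exists.
Back-substitute for the Bézout coefficients:
1 = 3 − 2
1 = −14 + 5·3
So 3·(5) ≡ 1 (mod 14), giving 3⁻¹ ≡ 5.
x ≡ 3⁻¹·4 ≡ 5·4 ≡ 6 (mod 14).

6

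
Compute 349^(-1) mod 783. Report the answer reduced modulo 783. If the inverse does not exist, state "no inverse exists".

Extended Euclidean algorithm:
783 = 2·349 + 85
349 = 4·85 + 9
85 = 9·9 + 4
9 = 2·4 + 1
4 = 4·1 + 0
Since gcd(349, 783) = 1, back-substitute to write 1 as a combination:
1 = 9 − 2·4
1 = −2·85 + 19·9
1 = 19·349 − 78·85
1 = −78·783 + 175·349
So 349·175 ≡ 1 (mod 783).

175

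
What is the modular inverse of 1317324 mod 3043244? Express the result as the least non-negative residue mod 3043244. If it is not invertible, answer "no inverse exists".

Compute gcd(1317324, 3043244):
3043244 = 2·1317324 + 408596
1317324 = 3·408596 + 91536
408596 = 4·91536 + 42452
91536 = 2·42452 + 6632
42452 = 6·6632 + 2660
6632 = 2·2660 + 1312
2660 = 2·1312 + 36
1312 = 36·36 + 16
36 = 2·16 + 4
16 = 4·4 + 0
gcd(1317324, 3043244) = 4 ≠ 1, so 1317324 has no multiplicative inverse modulo 3043244.

no inverse exists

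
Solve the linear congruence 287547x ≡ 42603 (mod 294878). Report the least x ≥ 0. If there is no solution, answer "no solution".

First find gcd(287547, 294878):
294878 = 1*287547 + 7331
287547 = 39*7331 + 1638
7331 = 4*1638 + 779
1638 = 2*779 + 80
779 = 9*80 + 59
80 = 1*59 + 21
59 = 2*21 + 17
21 = 1*17 + 4
17 = 4*4 + 1
4 = 4*1 + 0
gcd = 1, so a unique solution mod 294878 exists.
Back-substitute for the Bézout coefficients:
1 = 17 − 4·4
1 = −4·21 + 5·17
1 = 5·59 − 14·21
1 = −14·80 + 19·59
1 = 19·779 − 185·80
1 = −185·1638 + 389·779
1 = 389·7331 − 1741·1638
1 = −1741·287547 + 68288·7331
1 = 68288·294878 − 70029·287547
So 287547·(-70029) ≡ 1 (mod 294878), giving 287547⁻¹ ≡ 224849.
x ≡ 287547⁻¹·42603 ≡ 224849·42603 ≡ 130117 (mod 294878).

130117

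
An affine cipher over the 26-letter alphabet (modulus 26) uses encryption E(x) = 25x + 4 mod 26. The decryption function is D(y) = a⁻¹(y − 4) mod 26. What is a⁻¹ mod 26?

Apply the Euclidean algorithm to 26 and 25:
26 = 1*25 + 1
25 = 25*1 + 0
The gcd is 1. Working backward:
1 = 26 − 25
So 25·(-1) ≡ 1 (mod 26), and -1 ≡ 25 (mod 26).

25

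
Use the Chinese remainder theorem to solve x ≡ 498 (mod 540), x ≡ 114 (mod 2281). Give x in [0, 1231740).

465438

Write x = 498 + 540·k. Then 540·k ≡ 114 − 498 ≡ 1897 (mod 2281).
Need 540⁻¹ mod 2281. Extended Euclid on (2281, 540):
2281 = 4·540 + 121
540 = 4·121 + 56
121 = 2·56 + 9
56 = 6·9 + 2
9 = 4·2 + 1
2 = 2·1 + 0
Back-substitute:
1 = 9 − 4·2
1 = −4·56 + 25·9
1 = 25·121 − 54·56
1 = −54·540 + 241·121
1 = 241·2281 − 1018·540
540⁻¹ ≡ 1263 (mod 2281), so k ≡ 1263·1897 ≡ 861 (mod 2281).
x = 498 + 540·861 = 465438.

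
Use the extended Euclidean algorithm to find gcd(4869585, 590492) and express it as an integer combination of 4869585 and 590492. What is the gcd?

7

Euclidean algorithm:
4869585 = 8·590492 + 145649
590492 = 4·145649 + 7896
145649 = 18·7896 + 3521
7896 = 2·3521 + 854
3521 = 4·854 + 105
854 = 8·105 + 14
105 = 7·14 + 7
14 = 2·7 + 0
gcd(4869585, 590492) = 7.
Working backward:
7 = 105 − 7·14
7 = −7·854 + 57·105
7 = 57·3521 − 235·854
7 = −235·7896 + 527·3521
7 = 527·145649 − 9721·7896
7 = −9721·590492 + 39411·145649
7 = 39411·4869585 − 325009·590492
So 7 = (39411)·4869585 + (-325009)·590492.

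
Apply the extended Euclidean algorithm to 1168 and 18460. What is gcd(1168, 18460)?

Repeated division:
18460 = 15·1168 + 940
1168 = 1·940 + 228
940 = 4·228 + 28
228 = 8·28 + 4
28 = 7·4 + 0
gcd(1168, 18460) = 4.
Working backward:
4 = 228 − 8·28
4 = −8·940 + 33·228
4 = 33·1168 − 41·940
4 = −41·18460 + 648·1168
So 4 = (-41)·18460 + (648)·1168.

4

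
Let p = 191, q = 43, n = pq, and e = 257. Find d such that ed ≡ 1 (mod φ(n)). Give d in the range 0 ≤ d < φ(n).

φ(n) = (p−1)(q−1) = 190·42 = 7980.
Need d with 257·d ≡ 1 (mod 7980). Apply the extended Euclidean algorithm:
7980 = 31·257 + 13
257 = 19·13 + 10
13 = 1·10 + 3
10 = 3·3 + 1
3 = 3·1 + 0
Back-substitute:
1 = 10 − 3·3
1 = −3·13 + 4·10
1 = 4·257 − 79·13
1 = −79·7980 + 2453·257
So 257·2453 ≡ 1 (mod 7980), hence d = 2453.

2453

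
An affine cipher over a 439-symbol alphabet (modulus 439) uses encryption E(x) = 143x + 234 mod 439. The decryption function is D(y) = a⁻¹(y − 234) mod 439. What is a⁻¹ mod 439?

gcd(439, 143) by repeated division:
439 = 3×143 + 10
143 = 14×10 + 3
10 = 3×3 + 1
3 = 3×1 + 0
gcd = 1, so the inverse exists. Back-substitute:
1 = 10 − 3·3
1 = −3·143 + 43·10
1 = 43·439 − 132·143
Hence 143⁻¹ ≡ -132 ≡ 307 (mod 439).

307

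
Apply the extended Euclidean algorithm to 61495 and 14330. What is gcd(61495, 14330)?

Apply Euclid's algorithm to 61495 and 14330:
61495 = 4*14330 + 4175
14330 = 3*4175 + 1805
4175 = 2*1805 + 565
1805 = 3*565 + 110
565 = 5*110 + 15
110 = 7*15 + 5
15 = 3*5 + 0
gcd(61495, 14330) = 5.
Express as a combination:
5 = 110 − 7·15
5 = −7·565 + 36·110
5 = 36·1805 − 115·565
5 = −115·4175 + 266·1805
5 = 266·14330 − 913·4175
5 = −913·61495 + 3918·14330
So 5 = (-913)·61495 + (3918)·14330.

5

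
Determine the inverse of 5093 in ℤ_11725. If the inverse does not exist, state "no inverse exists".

gcd(11725, 5093) by repeated division:
11725 = 2*5093 + 1539
5093 = 3*1539 + 476
1539 = 3*476 + 111
476 = 4*111 + 32
111 = 3*32 + 15
32 = 2*15 + 2
15 = 7*2 + 1
2 = 2*1 + 0
Since gcd(5093, 11725) = 1, back-substitute to write 1 as a combination:
1 = 15 − 7·2
1 = −7·32 + 15·15
1 = 15·111 − 52·32
1 = −52·476 + 223·111
1 = 223·1539 − 721·476
1 = −721·5093 + 2386·1539
1 = 2386·11725 − 5493·5093
Hence 5093⁻¹ ≡ -5493 ≡ 6232 (mod 11725).

6232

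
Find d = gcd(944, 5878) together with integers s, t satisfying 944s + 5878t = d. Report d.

2

Euclidean algorithm:
5878 = 6*944 + 214
944 = 4*214 + 88
214 = 2*88 + 38
88 = 2*38 + 12
38 = 3*12 + 2
12 = 6*2 + 0
gcd(944, 5878) = 2.
Working backward:
2 = 38 − 3·12
2 = −3·88 + 7·38
2 = 7·214 − 17·88
2 = −17·944 + 75·214
2 = 75·5878 − 467·944
So 2 = (75)·5878 + (-467)·944.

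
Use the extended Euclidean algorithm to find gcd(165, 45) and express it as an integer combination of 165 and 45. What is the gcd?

Repeated division:
165 = 3·45 + 30
45 = 1·30 + 15
30 = 2·15 + 0
gcd(165, 45) = 15.
Working backward:
15 = 45 − 30
15 = −165 + 4·45
So 15 = (-1)·165 + (4)·45.

15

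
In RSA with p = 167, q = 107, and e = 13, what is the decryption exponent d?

φ(n) = (p−1)(q−1) = 166·106 = 17596.
Need d with 13·d ≡ 1 (mod 17596). Apply the extended Euclidean algorithm:
17596 = 1353·13 + 7
13 = 1·7 + 6
7 = 1·6 + 1
6 = 6·1 + 0
Back-substitute:
1 = 7 − 6
1 = −13 + 2·7
1 = 2·17596 − 2707·13
So 13·(-2707) ≡ 1 (mod 17596), hence d ≡ -2707 ≡ 14889 (mod 17596).

14889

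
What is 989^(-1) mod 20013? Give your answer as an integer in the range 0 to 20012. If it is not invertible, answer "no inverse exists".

gcd(20013, 989) by repeated division:
20013 = 20·989 + 233
989 = 4·233 + 57
233 = 4·57 + 5
57 = 11·5 + 2
5 = 2·2 + 1
2 = 2·1 + 0
gcd = 1, so the inverse exists. Back-substitute:
1 = 5 − 2·2
1 = −2·57 + 23·5
1 = 23·233 − 94·57
1 = −94·989 + 399·233
1 = 399·20013 − 8074·989
So 989·(-8074) ≡ 1 (mod 20013), and -8074 ≡ 11939 (mod 20013).

11939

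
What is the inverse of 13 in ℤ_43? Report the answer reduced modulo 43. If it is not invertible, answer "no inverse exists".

gcd(43, 13) by repeated division:
43 = 3·13 + 4
13 = 3·4 + 1
4 = 4·1 + 0
Since gcd(13, 43) = 1, back-substitute to write 1 as a combination:
1 = 13 − 3·4
1 = −3·43 + 10·13
So 13·10 ≡ 1 (mod 43).

10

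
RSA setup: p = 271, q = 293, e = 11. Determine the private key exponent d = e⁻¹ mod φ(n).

φ(n) = (p−1)(q−1) = 270·292 = 78840.
Need d with 11·d ≡ 1 (mod 78840). Apply the extended Euclidean algorithm:
78840 = 7167*11 + 3
11 = 3*3 + 2
3 = 1*2 + 1
2 = 2*1 + 0
Back-substitute:
1 = 3 − 2
1 = −11 + 4·3
1 = 4·78840 − 28669·11
So 11·(-28669) ≡ 1 (mod 78840), hence d ≡ -28669 ≡ 50171 (mod 78840).

50171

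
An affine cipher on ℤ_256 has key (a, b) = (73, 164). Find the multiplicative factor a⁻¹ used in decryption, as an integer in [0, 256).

gcd(256, 73) by repeated division:
256 = 3*73 + 37
73 = 1*37 + 36
37 = 1*36 + 1
36 = 36*1 + 0
Since gcd(73, 256) = 1, back-substitute to write 1 as a combination:
1 = 37 − 36
1 = −73 + 2·37
1 = 2·256 − 7·73
So 73·(-7) ≡ 1 (mod 256), and -7 ≡ 249 (mod 256).

249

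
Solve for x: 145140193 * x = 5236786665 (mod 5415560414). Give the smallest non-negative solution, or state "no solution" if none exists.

First find gcd(145140193, 5415560414):
5415560414 = 37·145140193 + 45373273
145140193 = 3·45373273 + 9020374
45373273 = 5·9020374 + 271403
9020374 = 33·271403 + 64075
271403 = 4·64075 + 15103
64075 = 4·15103 + 3663
15103 = 4·3663 + 451
3663 = 8·451 + 55
451 = 8·55 + 11
55 = 5·11 + 0
gcd = 11 and 11 | 5236786665, so solutions exist. Divide through by 11: 13194563x ≡ 476071515 (mod 492323674).
Now find 13194563⁻¹ mod 492323674:
492323674 = 37·13194563 + 4124843
13194563 = 3·4124843 + 820034
4124843 = 5·820034 + 24673
820034 = 33·24673 + 5825
24673 = 4·5825 + 1373
5825 = 4·1373 + 333
1373 = 4·333 + 41
333 = 8·41 + 5
41 = 8·5 + 1
5 = 5·1 + 0
Back-substitute:
1 = 41 − 8·5
1 = −8·333 + 65·41
1 = 65·1373 − 268·333
1 = −268·5825 + 1137·1373
1 = 1137·24673 − 4816·5825
1 = −4816·820034 + 160065·24673
1 = 160065·4124843 − 805141·820034
1 = −805141·13194563 + 2575488·4124843
1 = 2575488·492323674 − 96098197·13194563
So 13194563·(-96098197) ≡ 1 (mod 492323674), i.e. 13194563⁻¹ ≡ 396225477.
Then x ≡ 396225477·476071515 ≡ 355314057 (mod 492323674); the smallest non-negative solution is x = 355314057.

355314057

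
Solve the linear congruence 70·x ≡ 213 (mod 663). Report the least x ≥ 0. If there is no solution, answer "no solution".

First find gcd(70, 663):
663 = 9*70 + 33
70 = 2*33 + 4
33 = 8*4 + 1
4 = 4*1 + 0
gcd = 1, so a unique solution mod 663 exists.
Back-substitute for the Bézout coefficients:
1 = 33 − 8·4
1 = −8·70 + 17·33
1 = 17·663 − 161·70
So 70·(-161) ≡ 1 (mod 663), giving 70⁻¹ ≡ 502.
x ≡ 70⁻¹·213 ≡ 502·213 ≡ 183 (mod 663).

183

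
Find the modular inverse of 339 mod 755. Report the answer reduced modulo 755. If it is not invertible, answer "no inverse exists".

49

gcd(755, 339) by repeated division:
755 = 2×339 + 77
339 = 4×77 + 31
77 = 2×31 + 15
31 = 2×15 + 1
15 = 15×1 + 0
The gcd is 1. Working backward:
1 = 31 − 2·15
1 = −2·77 + 5·31
1 = 5·339 − 22·77
1 = −22·755 + 49·339
So 339·49 ≡ 1 (mod 755).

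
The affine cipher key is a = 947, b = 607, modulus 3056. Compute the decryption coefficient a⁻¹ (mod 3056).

Run Euclid on (3056, 947):
3056 = 3×947 + 215
947 = 4×215 + 87
215 = 2×87 + 41
87 = 2×41 + 5
41 = 8×5 + 1
5 = 5×1 + 0
Since gcd(947, 3056) = 1, back-substitute to write 1 as a combination:
1 = 41 − 8·5
1 = −8·87 + 17·41
1 = 17·215 − 42·87
1 = −42·947 + 185·215
1 = 185·3056 − 597·947
So 947·(-597) ≡ 1 (mod 3056), and -597 ≡ 2459 (mod 3056).

2459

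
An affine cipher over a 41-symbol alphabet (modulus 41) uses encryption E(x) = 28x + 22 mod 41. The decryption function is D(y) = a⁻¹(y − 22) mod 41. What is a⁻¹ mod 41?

gcd(41, 28) by repeated division:
41 = 1×28 + 13
28 = 2×13 + 2
13 = 6×2 + 1
2 = 2×1 + 0
The gcd is 1. Working backward:
1 = 13 − 6·2
1 = −6·28 + 13·13
1 = 13·41 − 19·28
Hence 28⁻¹ ≡ -19 ≡ 22 (mod 41).

22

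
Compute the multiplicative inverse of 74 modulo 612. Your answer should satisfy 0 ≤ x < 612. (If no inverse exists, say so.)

Compute gcd(74, 612):
612 = 8·74 + 20
74 = 3·20 + 14
20 = 1·14 + 6
14 = 2·6 + 2
6 = 3·2 + 0
gcd(74, 612) = 2 ≠ 1, so 74 has no multiplicative inverse modulo 612.

no inverse exists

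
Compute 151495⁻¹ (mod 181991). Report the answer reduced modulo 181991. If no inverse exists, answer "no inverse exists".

Apply the Euclidean algorithm to 181991 and 151495:
181991 = 1*151495 + 30496
151495 = 4*30496 + 29511
30496 = 1*29511 + 985
29511 = 29*985 + 946
985 = 1*946 + 39
946 = 24*39 + 10
39 = 3*10 + 9
10 = 1*9 + 1
9 = 9*1 + 0
The gcd is 1. Working backward:
1 = 10 − 9
1 = −39 + 4·10
1 = 4·946 − 97·39
1 = −97·985 + 101·946
1 = 101·29511 − 3026·985
1 = −3026·30496 + 3127·29511
1 = 3127·151495 − 15534·30496
1 = −15534·181991 + 18661·151495
So 151495·18661 ≡ 1 (mod 181991).

18661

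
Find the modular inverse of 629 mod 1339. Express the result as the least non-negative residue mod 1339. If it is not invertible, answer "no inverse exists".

gcd(1339, 629) by repeated division:
1339 = 2*629 + 81
629 = 7*81 + 62
81 = 1*62 + 19
62 = 3*19 + 5
19 = 3*5 + 4
5 = 1*4 + 1
4 = 4*1 + 0
The gcd is 1. Working backward:
1 = 5 − 4
1 = −19 + 4·5
1 = 4·62 − 13·19
1 = −13·81 + 17·62
1 = 17·629 − 132·81
1 = −132·1339 + 281·629
So 629·281 ≡ 1 (mod 1339).

281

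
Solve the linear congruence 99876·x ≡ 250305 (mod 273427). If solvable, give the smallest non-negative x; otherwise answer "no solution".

gcd(99876, 273427):
273427 = 2×99876 + 73675
99876 = 1×73675 + 26201
73675 = 2×26201 + 21273
26201 = 1×21273 + 4928
21273 = 4×4928 + 1561
4928 = 3×1561 + 245
1561 = 6×245 + 91
245 = 2×91 + 63
91 = 1×63 + 28
63 = 2×28 + 7
28 = 4×7 + 0
gcd = 7, but 7 ∤ 250305, so the congruence has no solution.

no solution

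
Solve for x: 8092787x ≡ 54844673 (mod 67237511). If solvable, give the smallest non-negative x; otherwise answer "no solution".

22160530

First find gcd(8092787, 67237511):
67237511 = 8×8092787 + 2495215
8092787 = 3×2495215 + 607142
2495215 = 4×607142 + 66647
607142 = 9×66647 + 7319
66647 = 9×7319 + 776
7319 = 9×776 + 335
776 = 2×335 + 106
335 = 3×106 + 17
106 = 6×17 + 4
17 = 4×4 + 1
4 = 4×1 + 0
gcd = 1, so a unique solution mod 67237511 exists.
Back-substitute for the Bézout coefficients:
1 = 17 − 4·4
1 = −4·106 + 25·17
1 = 25·335 − 79·106
1 = −79·776 + 183·335
1 = 183·7319 − 1726·776
1 = −1726·66647 + 15717·7319
1 = 15717·607142 − 143179·66647
1 = −143179·2495215 + 588433·607142
1 = 588433·8092787 − 1908478·2495215
1 = −1908478·67237511 + 15856257·8092787
So 8092787·(15856257) ≡ 1 (mod 67237511), giving 8092787⁻¹ ≡ 15856257.
x ≡ 8092787⁻¹·54844673 ≡ 15856257·54844673 ≡ 22160530 (mod 67237511).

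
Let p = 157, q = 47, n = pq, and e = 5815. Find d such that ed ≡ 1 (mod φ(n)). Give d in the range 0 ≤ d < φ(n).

φ(n) = (p−1)(q−1) = 156·46 = 7176.
Need d with 5815·d ≡ 1 (mod 7176). Apply the extended Euclidean algorithm:
7176 = 1*5815 + 1361
5815 = 4*1361 + 371
1361 = 3*371 + 248
371 = 1*248 + 123
248 = 2*123 + 2
123 = 61*2 + 1
2 = 2*1 + 0
Back-substitute:
1 = 123 − 61·2
1 = −61·248 + 123·123
1 = 123·371 − 184·248
1 = −184·1361 + 675·371
1 = 675·5815 − 2884·1361
1 = −2884·7176 + 3559·5815
So 5815·3559 ≡ 1 (mod 7176), hence d = 3559.

3559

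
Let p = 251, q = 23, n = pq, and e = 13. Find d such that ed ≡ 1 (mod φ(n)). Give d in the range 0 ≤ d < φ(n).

5077

φ(n) = (p−1)(q−1) = 250·22 = 5500.
Need d with 13·d ≡ 1 (mod 5500). Apply the extended Euclidean algorithm:
5500 = 423·13 + 1
13 = 13·1 + 0
Back-substitute:
1 = 5500 − 423·13
So 13·(-423) ≡ 1 (mod 5500), hence d ≡ -423 ≡ 5077 (mod 5500).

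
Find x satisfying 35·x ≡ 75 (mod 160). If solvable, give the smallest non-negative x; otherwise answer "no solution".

First find gcd(35, 160):
160 = 4×35 + 20
35 = 1×20 + 15
20 = 1×15 + 5
15 = 3×5 + 0
gcd = 5 and 5 | 75, so solutions exist. Divide through by 5: 7x ≡ 15 (mod 32).
Now find 7⁻¹ mod 32:
32 = 4*7 + 4
7 = 1*4 + 3
4 = 1*3 + 1
3 = 3*1 + 0
Back-substitute:
1 = 4 − 3
1 = −7 + 2·4
1 = 2·32 − 9·7
So 7·(-9) ≡ 1 (mod 32), i.e. 7⁻¹ ≡ 23.
Then x ≡ 23·15 ≡ 25 (mod 32); the smallest non-negative solution is x = 25.

25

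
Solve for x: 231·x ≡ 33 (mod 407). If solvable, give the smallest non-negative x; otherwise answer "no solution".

16

First find gcd(231, 407):
407 = 1×231 + 176
231 = 1×176 + 55
176 = 3×55 + 11
55 = 5×11 + 0
gcd = 11 and 11 | 33, so solutions exist. Divide through by 11: 21x ≡ 3 (mod 37).
Now find 21⁻¹ mod 37:
37 = 1*21 + 16
21 = 1*16 + 5
16 = 3*5 + 1
5 = 5*1 + 0
Back-substitute:
1 = 16 − 3·5
1 = −3·21 + 4·16
1 = 4·37 − 7·21
So 21·(-7) ≡ 1 (mod 37), i.e. 21⁻¹ ≡ 30.
Then x ≡ 30·3 ≡ 16 (mod 37); the smallest non-negative solution is x = 16.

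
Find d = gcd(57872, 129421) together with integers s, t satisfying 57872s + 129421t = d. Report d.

1

Apply Euclid's algorithm to 129421 and 57872:
129421 = 2×57872 + 13677
57872 = 4×13677 + 3164
13677 = 4×3164 + 1021
3164 = 3×1021 + 101
1021 = 10×101 + 11
101 = 9×11 + 2
11 = 5×2 + 1
2 = 2×1 + 0
gcd(57872, 129421) = 1.
Back-substituting:
1 = 11 − 5·2
1 = −5·101 + 46·11
1 = 46·1021 − 465·101
1 = −465·3164 + 1441·1021
1 = 1441·13677 − 6229·3164
1 = −6229·57872 + 26357·13677
1 = 26357·129421 − 58943·57872
So 1 = (26357)·129421 + (-58943)·57872.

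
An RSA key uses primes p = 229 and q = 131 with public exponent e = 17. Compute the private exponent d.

26153

φ(n) = (p−1)(q−1) = 228·130 = 29640.
Need d with 17·d ≡ 1 (mod 29640). Apply the extended Euclidean algorithm:
29640 = 1743·17 + 9
17 = 1·9 + 8
9 = 1·8 + 1
8 = 8·1 + 0
Back-substitute:
1 = 9 − 8
1 = −17 + 2·9
1 = 2·29640 − 3487·17
So 17·(-3487) ≡ 1 (mod 29640), hence d ≡ -3487 ≡ 26153 (mod 29640).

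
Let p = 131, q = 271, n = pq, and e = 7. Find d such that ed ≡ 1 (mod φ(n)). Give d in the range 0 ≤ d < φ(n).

15043

φ(n) = (p−1)(q−1) = 130·270 = 35100.
Need d with 7·d ≡ 1 (mod 35100). Apply the extended Euclidean algorithm:
35100 = 5014×7 + 2
7 = 3×2 + 1
2 = 2×1 + 0
Back-substitute:
1 = 7 − 3·2
1 = −3·35100 + 15043·7
So 7·15043 ≡ 1 (mod 35100), hence d = 15043.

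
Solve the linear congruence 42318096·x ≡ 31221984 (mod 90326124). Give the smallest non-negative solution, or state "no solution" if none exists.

First find gcd(42318096, 90326124):
90326124 = 2·42318096 + 5689932
42318096 = 7·5689932 + 2488572
5689932 = 2·2488572 + 712788
2488572 = 3·712788 + 350208
712788 = 2·350208 + 12372
350208 = 28·12372 + 3792
12372 = 3·3792 + 996
3792 = 3·996 + 804
996 = 1·804 + 192
804 = 4·192 + 36
192 = 5·36 + 12
36 = 3·12 + 0
gcd = 12 and 12 | 31221984, so solutions exist. Divide through by 12: 3526508x ≡ 2601832 (mod 7527177).
Now find 3526508⁻¹ mod 7527177:
7527177 = 2·3526508 + 474161
3526508 = 7·474161 + 207381
474161 = 2·207381 + 59399
207381 = 3·59399 + 29184
59399 = 2·29184 + 1031
29184 = 28·1031 + 316
1031 = 3·316 + 83
316 = 3·83 + 67
83 = 1·67 + 16
67 = 4·16 + 3
16 = 5·3 + 1
3 = 3·1 + 0
Back-substitute:
1 = 16 − 5·3
1 = −5·67 + 21·16
1 = 21·83 − 26·67
1 = −26·316 + 99·83
1 = 99·1031 − 323·316
1 = −323·29184 + 9143·1031
1 = 9143·59399 − 18609·29184
1 = −18609·207381 + 64970·59399
1 = 64970·474161 − 148549·207381
1 = −148549·3526508 + 1104813·474161
1 = 1104813·7527177 − 2358175·3526508
So 3526508·(-2358175) ≡ 1 (mod 7527177), i.e. 3526508⁻¹ ≡ 5169002.
Then x ≡ 5169002·2601832 ≡ 7448348 (mod 7527177); the smallest non-negative solution is x = 7448348.

7448348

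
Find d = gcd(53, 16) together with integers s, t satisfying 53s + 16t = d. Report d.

1

Repeated division:
53 = 3·16 + 5
16 = 3·5 + 1
5 = 5·1 + 0
gcd(53, 16) = 1.
Working backward:
1 = 16 − 3·5
1 = −3·53 + 10·16
So 1 = (-3)·53 + (10)·16.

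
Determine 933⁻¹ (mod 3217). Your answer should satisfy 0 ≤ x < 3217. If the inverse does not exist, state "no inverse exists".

1393

gcd(3217, 933) by repeated division:
3217 = 3*933 + 418
933 = 2*418 + 97
418 = 4*97 + 30
97 = 3*30 + 7
30 = 4*7 + 2
7 = 3*2 + 1
2 = 2*1 + 0
Since gcd(933, 3217) = 1, back-substitute to write 1 as a combination:
1 = 7 − 3·2
1 = −3·30 + 13·7
1 = 13·97 − 42·30
1 = −42·418 + 181·97
1 = 181·933 − 404·418
1 = −404·3217 + 1393·933
So 933·1393 ≡ 1 (mod 3217).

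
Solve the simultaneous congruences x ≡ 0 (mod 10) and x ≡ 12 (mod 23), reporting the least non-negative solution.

150

Write x = 0 + 10·k. Then 10·k ≡ 12 − 0 ≡ 12 (mod 23).
Need 10⁻¹ mod 23. Extended Euclid on (23, 10):
23 = 2·10 + 3
10 = 3·3 + 1
3 = 3·1 + 0
Back-substitute:
1 = 10 − 3·3
1 = −3·23 + 7·10
10⁻¹ ≡ 7 (mod 23), so k ≡ 7·12 ≡ 15 (mod 23).
x = 0 + 10·15 = 150.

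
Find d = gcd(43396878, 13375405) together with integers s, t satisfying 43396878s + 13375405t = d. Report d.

1

Euclidean algorithm:
43396878 = 3×13375405 + 3270663
13375405 = 4×3270663 + 292753
3270663 = 11×292753 + 50380
292753 = 5×50380 + 40853
50380 = 1×40853 + 9527
40853 = 4×9527 + 2745
9527 = 3×2745 + 1292
2745 = 2×1292 + 161
1292 = 8×161 + 4
161 = 40×4 + 1
4 = 4×1 + 0
gcd(43396878, 13375405) = 1.
Back-substituting:
1 = 161 − 40·4
1 = −40·1292 + 321·161
1 = 321·2745 − 682·1292
1 = −682·9527 + 2367·2745
1 = 2367·40853 − 10150·9527
1 = −10150·50380 + 12517·40853
1 = 12517·292753 − 72735·50380
1 = −72735·3270663 + 812602·292753
1 = 812602·13375405 − 3323143·3270663
1 = −3323143·43396878 + 10782031·13375405
So 1 = (-3323143)·43396878 + (10782031)·13375405.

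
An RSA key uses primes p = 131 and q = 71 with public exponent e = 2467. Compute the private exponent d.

φ(n) = (p−1)(q−1) = 130·70 = 9100.
Need d with 2467·d ≡ 1 (mod 9100). Apply the extended Euclidean algorithm:
9100 = 3·2467 + 1699
2467 = 1·1699 + 768
1699 = 2·768 + 163
768 = 4·163 + 116
163 = 1·116 + 47
116 = 2·47 + 22
47 = 2·22 + 3
22 = 7·3 + 1
3 = 3·1 + 0
Back-substitute:
1 = 22 − 7·3
1 = −7·47 + 15·22
1 = 15·116 − 37·47
1 = −37·163 + 52·116
1 = 52·768 − 245·163
1 = −245·1699 + 542·768
1 = 542·2467 − 787·1699
1 = −787·9100 + 2903·2467
So 2467·2903 ≡ 1 (mod 9100), hence d = 2903.

2903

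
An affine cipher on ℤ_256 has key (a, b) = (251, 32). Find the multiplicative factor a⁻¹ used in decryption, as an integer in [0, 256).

51

gcd(256, 251) by repeated division:
256 = 1×251 + 5
251 = 50×5 + 1
5 = 5×1 + 0
The gcd is 1. Working backward:
1 = 251 − 50·5
1 = −50·256 + 51·251
So 251·51 ≡ 1 (mod 256).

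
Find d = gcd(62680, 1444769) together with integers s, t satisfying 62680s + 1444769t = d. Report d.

1

Repeated division:
1444769 = 23×62680 + 3129
62680 = 20×3129 + 100
3129 = 31×100 + 29
100 = 3×29 + 13
29 = 2×13 + 3
13 = 4×3 + 1
3 = 3×1 + 0
gcd(62680, 1444769) = 1.
Working backward:
1 = 13 − 4·3
1 = −4·29 + 9·13
1 = 9·100 − 31·29
1 = −31·3129 + 970·100
1 = 970·62680 − 19431·3129
1 = −19431·1444769 + 447883·62680
So 1 = (-19431)·1444769 + (447883)·62680.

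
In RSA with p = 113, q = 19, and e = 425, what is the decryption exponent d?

185

φ(n) = (p−1)(q−1) = 112·18 = 2016.
Need d with 425·d ≡ 1 (mod 2016). Apply the extended Euclidean algorithm:
2016 = 4*425 + 316
425 = 1*316 + 109
316 = 2*109 + 98
109 = 1*98 + 11
98 = 8*11 + 10
11 = 1*10 + 1
10 = 10*1 + 0
Back-substitute:
1 = 11 − 10
1 = −98 + 9·11
1 = 9·109 − 10·98
1 = −10·316 + 29·109
1 = 29·425 − 39·316
1 = −39·2016 + 185·425
So 425·185 ≡ 1 (mod 2016), hence d = 185.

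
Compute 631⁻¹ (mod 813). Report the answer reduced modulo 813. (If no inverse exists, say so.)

gcd(813, 631) by repeated division:
813 = 1·631 + 182
631 = 3·182 + 85
182 = 2·85 + 12
85 = 7·12 + 1
12 = 12·1 + 0
Since gcd(631, 813) = 1, back-substitute to write 1 as a combination:
1 = 85 − 7·12
1 = −7·182 + 15·85
1 = 15·631 − 52·182
1 = −52·813 + 67·631
So 631·67 ≡ 1 (mod 813).

67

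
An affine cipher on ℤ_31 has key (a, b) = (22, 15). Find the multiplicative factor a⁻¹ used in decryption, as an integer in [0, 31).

24

Apply the Euclidean algorithm to 31 and 22:
31 = 1·22 + 9
22 = 2·9 + 4
9 = 2·4 + 1
4 = 4·1 + 0
The gcd is 1. Working backward:
1 = 9 − 2·4
1 = −2·22 + 5·9
1 = 5·31 − 7·22
Hence 22⁻¹ ≡ -7 ≡ 24 (mod 31).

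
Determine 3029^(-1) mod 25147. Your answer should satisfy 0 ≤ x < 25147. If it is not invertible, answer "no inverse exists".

797

Apply the Euclidean algorithm to 25147 and 3029:
25147 = 8·3029 + 915
3029 = 3·915 + 284
915 = 3·284 + 63
284 = 4·63 + 32
63 = 1·32 + 31
32 = 1·31 + 1
31 = 31·1 + 0
gcd = 1, so the inverse exists. Back-substitute:
1 = 32 − 31
1 = −63 + 2·32
1 = 2·284 − 9·63
1 = −9·915 + 29·284
1 = 29·3029 − 96·915
1 = −96·25147 + 797·3029
So 3029·797 ≡ 1 (mod 25147).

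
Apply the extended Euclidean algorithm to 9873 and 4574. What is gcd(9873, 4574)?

Repeated division:
9873 = 2·4574 + 725
4574 = 6·725 + 224
725 = 3·224 + 53
224 = 4·53 + 12
53 = 4·12 + 5
12 = 2·5 + 2
5 = 2·2 + 1
2 = 2·1 + 0
gcd(9873, 4574) = 1.
Express as a combination:
1 = 5 − 2·2
1 = −2·12 + 5·5
1 = 5·53 − 22·12
1 = −22·224 + 93·53
1 = 93·725 − 301·224
1 = −301·4574 + 1899·725
1 = 1899·9873 − 4099·4574
So 1 = (1899)·9873 + (-4099)·4574.

1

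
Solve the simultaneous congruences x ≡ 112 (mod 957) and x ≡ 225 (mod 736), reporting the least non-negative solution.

188641

Write x = 112 + 957·k. Then 957·k ≡ 225 − 112 ≡ 113 (mod 736).
Need 957⁻¹ mod 736. Extended Euclid on (736, 221):
736 = 3*221 + 73
221 = 3*73 + 2
73 = 36*2 + 1
2 = 2*1 + 0
Back-substitute:
1 = 73 − 36·2
1 = −36·221 + 109·73
1 = 109·736 − 363·221
957⁻¹ ≡ 373 (mod 736), so k ≡ 373·113 ≡ 197 (mod 736).
x = 112 + 957·197 = 188641.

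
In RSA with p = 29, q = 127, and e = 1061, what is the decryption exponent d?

1493

φ(n) = (p−1)(q−1) = 28·126 = 3528.
Need d with 1061·d ≡ 1 (mod 3528). Apply the extended Euclidean algorithm:
3528 = 3×1061 + 345
1061 = 3×345 + 26
345 = 13×26 + 7
26 = 3×7 + 5
7 = 1×5 + 2
5 = 2×2 + 1
2 = 2×1 + 0
Back-substitute:
1 = 5 − 2·2
1 = −2·7 + 3·5
1 = 3·26 − 11·7
1 = −11·345 + 146·26
1 = 146·1061 − 449·345
1 = −449·3528 + 1493·1061
So 1061·1493 ≡ 1 (mod 3528), hence d = 1493.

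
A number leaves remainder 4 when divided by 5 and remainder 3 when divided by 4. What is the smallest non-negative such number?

Write x = 4 + 5·k. Then 5·k ≡ 3 − 4 ≡ 3 (mod 4).
Need 5⁻¹ mod 4. Extended Euclid on (4, 1):
4 = 4·1 + 0
5⁻¹ ≡ 1 (mod 4), so k ≡ 1·3 ≡ 3 (mod 4).
x = 4 + 5·3 = 19.

19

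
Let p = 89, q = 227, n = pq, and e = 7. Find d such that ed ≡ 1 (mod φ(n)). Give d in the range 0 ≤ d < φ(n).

17047

φ(n) = (p−1)(q−1) = 88·226 = 19888.
Need d with 7·d ≡ 1 (mod 19888). Apply the extended Euclidean algorithm:
19888 = 2841·7 + 1
7 = 7·1 + 0
Back-substitute:
1 = 19888 − 2841·7
So 7·(-2841) ≡ 1 (mod 19888), hence d ≡ -2841 ≡ 17047 (mod 19888).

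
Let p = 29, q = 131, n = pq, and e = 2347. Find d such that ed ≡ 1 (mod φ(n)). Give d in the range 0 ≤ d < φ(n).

φ(n) = (p−1)(q−1) = 28·130 = 3640.
Need d with 2347·d ≡ 1 (mod 3640). Apply the extended Euclidean algorithm:
3640 = 1*2347 + 1293
2347 = 1*1293 + 1054
1293 = 1*1054 + 239
1054 = 4*239 + 98
239 = 2*98 + 43
98 = 2*43 + 12
43 = 3*12 + 7
12 = 1*7 + 5
7 = 1*5 + 2
5 = 2*2 + 1
2 = 2*1 + 0
Back-substitute:
1 = 5 − 2·2
1 = −2·7 + 3·5
1 = 3·12 − 5·7
1 = −5·43 + 18·12
1 = 18·98 − 41·43
1 = −41·239 + 100·98
1 = 100·1054 − 441·239
1 = −441·1293 + 541·1054
1 = 541·2347 − 982·1293
1 = −982·3640 + 1523·2347
So 2347·1523 ≡ 1 (mod 3640), hence d = 1523.

1523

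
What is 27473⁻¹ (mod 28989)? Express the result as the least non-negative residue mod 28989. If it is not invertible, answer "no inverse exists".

gcd(28989, 27473) by repeated division:
28989 = 1·27473 + 1516
27473 = 18·1516 + 185
1516 = 8·185 + 36
185 = 5·36 + 5
36 = 7·5 + 1
5 = 5·1 + 0
The gcd is 1. Working backward:
1 = 36 − 7·5
1 = −7·185 + 36·36
1 = 36·1516 − 295·185
1 = −295·27473 + 5346·1516
1 = 5346·28989 − 5641·27473
So 27473·(-5641) ≡ 1 (mod 28989), and -5641 ≡ 23348 (mod 28989).

23348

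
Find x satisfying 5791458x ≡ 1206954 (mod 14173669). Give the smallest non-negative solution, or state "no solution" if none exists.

6370158

First find gcd(5791458, 14173669):
14173669 = 2·5791458 + 2590753
5791458 = 2·2590753 + 609952
2590753 = 4·609952 + 150945
609952 = 4·150945 + 6172
150945 = 24·6172 + 2817
6172 = 2·2817 + 538
2817 = 5·538 + 127
538 = 4·127 + 30
127 = 4·30 + 7
30 = 4·7 + 2
7 = 3·2 + 1
2 = 2·1 + 0
gcd = 1, so a unique solution mod 14173669 exists.
Back-substitute for the Bézout coefficients:
1 = 7 − 3·2
1 = −3·30 + 13·7
1 = 13·127 − 55·30
1 = −55·538 + 233·127
1 = 233·2817 − 1220·538
1 = −1220·6172 + 2673·2817
1 = 2673·150945 − 65372·6172
1 = −65372·609952 + 264161·150945
1 = 264161·2590753 − 1122016·609952
1 = −1122016·5791458 + 2508193·2590753
1 = 2508193·14173669 − 6138402·5791458
So 5791458·(-6138402) ≡ 1 (mod 14173669), giving 5791458⁻¹ ≡ 8035267.
x ≡ 5791458⁻¹·1206954 ≡ 8035267·1206954 ≡ 6370158 (mod 14173669).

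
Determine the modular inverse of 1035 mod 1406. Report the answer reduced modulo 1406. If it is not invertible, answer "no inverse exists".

Run Euclid on (1406, 1035):
1406 = 1×1035 + 371
1035 = 2×371 + 293
371 = 1×293 + 78
293 = 3×78 + 59
78 = 1×59 + 19
59 = 3×19 + 2
19 = 9×2 + 1
2 = 2×1 + 0
Since gcd(1035, 1406) = 1, back-substitute to write 1 as a combination:
1 = 19 − 9·2
1 = −9·59 + 28·19
1 = 28·78 − 37·59
1 = −37·293 + 139·78
1 = 139·371 − 176·293
1 = −176·1035 + 491·371
1 = 491·1406 − 667·1035
Thus 1035·(-667) ≡ 1 (mod 1406); reducing, -667 mod 1406 = 739.

739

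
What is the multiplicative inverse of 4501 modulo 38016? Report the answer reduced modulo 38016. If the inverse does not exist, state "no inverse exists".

29629

Apply the Euclidean algorithm to 38016 and 4501:
38016 = 8×4501 + 2008
4501 = 2×2008 + 485
2008 = 4×485 + 68
485 = 7×68 + 9
68 = 7×9 + 5
9 = 1×5 + 4
5 = 1×4 + 1
4 = 4×1 + 0
Since gcd(4501, 38016) = 1, back-substitute to write 1 as a combination:
1 = 5 − 4
1 = −9 + 2·5
1 = 2·68 − 15·9
1 = −15·485 + 107·68
1 = 107·2008 − 443·485
1 = −443·4501 + 993·2008
1 = 993·38016 − 8387·4501
So 4501·(-8387) ≡ 1 (mod 38016), and -8387 ≡ 29629 (mod 38016).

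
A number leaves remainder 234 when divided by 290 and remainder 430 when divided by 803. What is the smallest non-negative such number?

183514

Write x = 234 + 290·k. Then 290·k ≡ 430 − 234 ≡ 196 (mod 803).
Need 290⁻¹ mod 803. Extended Euclid on (803, 290):
803 = 2·290 + 223
290 = 1·223 + 67
223 = 3·67 + 22
67 = 3·22 + 1
22 = 22·1 + 0
Back-substitute:
1 = 67 − 3·22
1 = −3·223 + 10·67
1 = 10·290 − 13·223
1 = −13·803 + 36·290
290⁻¹ ≡ 36 (mod 803), so k ≡ 36·196 ≡ 632 (mod 803).
x = 234 + 290·632 = 183514.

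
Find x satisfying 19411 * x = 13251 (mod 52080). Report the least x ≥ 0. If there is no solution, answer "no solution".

2241

First find gcd(19411, 52080):
52080 = 2·19411 + 13258
19411 = 1·13258 + 6153
13258 = 2·6153 + 952
6153 = 6·952 + 441
952 = 2·441 + 70
441 = 6·70 + 21
70 = 3·21 + 7
21 = 3·7 + 0
gcd = 7 and 7 | 13251, so solutions exist. Divide through by 7: 2773x ≡ 1893 (mod 7440).
Now find 2773⁻¹ mod 7440:
7440 = 2·2773 + 1894
2773 = 1·1894 + 879
1894 = 2·879 + 136
879 = 6·136 + 63
136 = 2·63 + 10
63 = 6·10 + 3
10 = 3·3 + 1
3 = 3·1 + 0
Back-substitute:
1 = 10 − 3·3
1 = −3·63 + 19·10
1 = 19·136 − 41·63
1 = −41·879 + 265·136
1 = 265·1894 − 571·879
1 = −571·2773 + 836·1894
1 = 836·7440 − 2243·2773
So 2773·(-2243) ≡ 1 (mod 7440), i.e. 2773⁻¹ ≡ 5197.
Then x ≡ 5197·1893 ≡ 2241 (mod 7440); the smallest non-negative solution is x = 2241.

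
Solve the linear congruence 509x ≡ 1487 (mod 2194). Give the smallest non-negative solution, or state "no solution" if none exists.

First find gcd(509, 2194):
2194 = 4·509 + 158
509 = 3·158 + 35
158 = 4·35 + 18
35 = 1·18 + 17
18 = 1·17 + 1
17 = 17·1 + 0
gcd = 1, so a unique solution mod 2194 exists.
Back-substitute for the Bézout coefficients:
1 = 18 − 17
1 = −35 + 2·18
1 = 2·158 − 9·35
1 = −9·509 + 29·158
1 = 29·2194 − 125·509
So 509·(-125) ≡ 1 (mod 2194), giving 509⁻¹ ≡ 2069.
x ≡ 509⁻¹·1487 ≡ 2069·1487 ≡ 615 (mod 2194).

615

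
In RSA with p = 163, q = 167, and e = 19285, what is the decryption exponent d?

3217

φ(n) = (p−1)(q−1) = 162·166 = 26892.
Need d with 19285·d ≡ 1 (mod 26892). Apply the extended Euclidean algorithm:
26892 = 1*19285 + 7607
19285 = 2*7607 + 4071
7607 = 1*4071 + 3536
4071 = 1*3536 + 535
3536 = 6*535 + 326
535 = 1*326 + 209
326 = 1*209 + 117
209 = 1*117 + 92
117 = 1*92 + 25
92 = 3*25 + 17
25 = 1*17 + 8
17 = 2*8 + 1
8 = 8*1 + 0
Back-substitute:
1 = 17 − 2·8
1 = −2·25 + 3·17
1 = 3·92 − 11·25
1 = −11·117 + 14·92
1 = 14·209 − 25·117
1 = −25·326 + 39·209
1 = 39·535 − 64·326
1 = −64·3536 + 423·535
1 = 423·4071 − 487·3536
1 = −487·7607 + 910·4071
1 = 910·19285 − 2307·7607
1 = −2307·26892 + 3217·19285
So 19285·3217 ≡ 1 (mod 26892), hence d = 3217.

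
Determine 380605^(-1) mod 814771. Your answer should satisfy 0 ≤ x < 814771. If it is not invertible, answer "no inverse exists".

537106

gcd(814771, 380605) by repeated division:
814771 = 2×380605 + 53561
380605 = 7×53561 + 5678
53561 = 9×5678 + 2459
5678 = 2×2459 + 760
2459 = 3×760 + 179
760 = 4×179 + 44
179 = 4×44 + 3
44 = 14×3 + 2
3 = 1×2 + 1
2 = 2×1 + 0
The gcd is 1. Working backward:
1 = 3 − 2
1 = −44 + 15·3
1 = 15·179 − 61·44
1 = −61·760 + 259·179
1 = 259·2459 − 838·760
1 = −838·5678 + 1935·2459
1 = 1935·53561 − 18253·5678
1 = −18253·380605 + 129706·53561
1 = 129706·814771 − 277665·380605
Thus 380605·(-277665) ≡ 1 (mod 814771); reducing, -277665 mod 814771 = 537106.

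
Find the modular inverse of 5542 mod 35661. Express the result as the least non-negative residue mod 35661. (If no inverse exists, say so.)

10984

Apply the Euclidean algorithm to 35661 and 5542:
35661 = 6×5542 + 2409
5542 = 2×2409 + 724
2409 = 3×724 + 237
724 = 3×237 + 13
237 = 18×13 + 3
13 = 4×3 + 1
3 = 3×1 + 0
Since gcd(5542, 35661) = 1, back-substitute to write 1 as a combination:
1 = 13 − 4·3
1 = −4·237 + 73·13
1 = 73·724 − 223·237
1 = −223·2409 + 742·724
1 = 742·5542 − 1707·2409
1 = −1707·35661 + 10984·5542
So 5542·10984 ≡ 1 (mod 35661).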